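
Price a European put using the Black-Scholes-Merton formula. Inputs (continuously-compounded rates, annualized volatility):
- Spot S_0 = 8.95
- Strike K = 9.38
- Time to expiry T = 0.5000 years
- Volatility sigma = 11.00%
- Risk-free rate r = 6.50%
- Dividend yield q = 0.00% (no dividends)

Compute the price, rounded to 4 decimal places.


Answer: Price = 0.3495

Derivation:
d1 = (ln(S/K) + (r - q + 0.5*sigma^2) * T) / (sigma * sqrt(T)) = -0.14657977
d2 = d1 - sigma * sqrt(T) = -0.22436152
exp(-rT) = 0.96802245; exp(-qT) = 1.00000000
P = K * exp(-rT) * N(-d2) - S_0 * exp(-qT) * N(-d1)
N(-d1) = 0.55826814; N(-d2) = 0.58876199
P = 9.3800 * 0.96802245 * 0.58876199 - 8.9500 * 1.00000000 * 0.55826814 = 0.3495


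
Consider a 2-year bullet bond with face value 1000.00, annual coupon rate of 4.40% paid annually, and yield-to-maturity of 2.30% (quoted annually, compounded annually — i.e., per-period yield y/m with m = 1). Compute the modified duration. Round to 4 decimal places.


Answer: Modified duration = 1.9146

Derivation:
Coupon per period c = face * coupon_rate / m = 44.000000
Periods per year m = 1; per-period yield y/m = 0.023000
Number of cashflows N = 2
Cashflows (t years, CF_t, discount factor 1/(1+y/m)^(m*t), PV):
  t = 1.0000: CF_t = 44.000000, DF = 0.977517, PV = 43.010753
  t = 2.0000: CF_t = 1044.000000, DF = 0.955540, PV = 997.583440
Price P = sum_t PV_t = 1040.594193
First compute Macaulay numerator sum_t t * PV_t:
  t * PV_t at t = 1.0000: 43.010753
  t * PV_t at t = 2.0000: 1995.166880
Macaulay duration D = 2038.177633 / 1040.594193 = 1.958667
Modified duration = D / (1 + y/m) = 1.958667 / (1 + 0.023000) = 1.914631


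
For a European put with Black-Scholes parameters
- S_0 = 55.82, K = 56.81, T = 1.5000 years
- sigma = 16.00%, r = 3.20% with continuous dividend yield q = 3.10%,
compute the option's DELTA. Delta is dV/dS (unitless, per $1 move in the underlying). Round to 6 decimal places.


Answer: Delta = -0.471220

Derivation:
d1 = 0.0159209767; d2 = -0.1800382027
phi(d1) = 0.3988917222; exp(-qT) = 0.9545645606; exp(-rT) = 0.9531337871
N(-d1) = 0.4936487175
Delta = -exp(-qT) * N(-d1) = -0.9545645606 * 0.4936487175 = -0.471220


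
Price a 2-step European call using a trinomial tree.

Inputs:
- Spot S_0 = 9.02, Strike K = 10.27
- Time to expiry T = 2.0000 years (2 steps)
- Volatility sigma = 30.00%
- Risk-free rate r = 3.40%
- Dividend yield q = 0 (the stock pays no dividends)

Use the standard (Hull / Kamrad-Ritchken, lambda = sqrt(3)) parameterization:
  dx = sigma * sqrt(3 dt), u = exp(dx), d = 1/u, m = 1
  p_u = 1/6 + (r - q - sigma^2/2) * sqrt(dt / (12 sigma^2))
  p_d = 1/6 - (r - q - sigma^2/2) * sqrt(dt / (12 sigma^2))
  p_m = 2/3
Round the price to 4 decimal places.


dt = T/N = 1.000000; dx = sigma*sqrt(3*dt) = 0.519615
u = exp(dx) = 1.681381; d = 1/u = 0.594749
p_u = 0.156082, p_m = 0.666667, p_d = 0.177251
Discount per step: exp(-r*dt) = 0.966572
Stock lattice S(k, j) with j the centered position index:
  k=0: S(0,+0) = 9.0200
  k=1: S(1,-1) = 5.3646; S(1,+0) = 9.0200; S(1,+1) = 15.1661
  k=2: S(2,-2) = 3.1906; S(2,-1) = 5.3646; S(2,+0) = 9.0200; S(2,+1) = 15.1661; S(2,+2) = 25.4999
Terminal payoffs V(N, j) = max(S_T - K, 0):
  V(2,-2) = 0.000000; V(2,-1) = 0.000000; V(2,+0) = 0.000000; V(2,+1) = 4.896053; V(2,+2) = 15.229907
Backward induction: V(k, j) = exp(-r*dt) * [p_u * V(k+1, j+1) + p_m * V(k+1, j) + p_d * V(k+1, j-1)]
  V(1,-1) = exp(-r*dt) * [p_u*0.000000 + p_m*0.000000 + p_d*0.000000] = 0.000000
  V(1,+0) = exp(-r*dt) * [p_u*4.896053 + p_m*0.000000 + p_d*0.000000] = 0.738640
  V(1,+1) = exp(-r*dt) * [p_u*15.229907 + p_m*4.896053 + p_d*0.000000] = 5.452573
  V(0,+0) = exp(-r*dt) * [p_u*5.452573 + p_m*0.738640 + p_d*0.000000] = 1.298564

Answer: Price = V(0,0) = 1.2986


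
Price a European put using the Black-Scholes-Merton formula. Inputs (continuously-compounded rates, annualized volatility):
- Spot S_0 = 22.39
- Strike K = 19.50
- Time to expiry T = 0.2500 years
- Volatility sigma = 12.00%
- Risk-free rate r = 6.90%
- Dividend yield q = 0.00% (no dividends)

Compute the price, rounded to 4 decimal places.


d1 = (ln(S/K) + (r - q + 0.5*sigma^2) * T) / (sigma * sqrt(T)) = 2.62083275
d2 = d1 - sigma * sqrt(T) = 2.56083275
exp(-rT) = 0.98289793; exp(-qT) = 1.00000000
P = K * exp(-rT) * N(-d2) - S_0 * exp(-qT) * N(-d1)
N(-d1) = 0.00438576; N(-d2) = 0.00522108
P = 19.5000 * 0.98289793 * 0.00522108 - 22.3900 * 1.00000000 * 0.00438576 = 0.0019

Answer: Price = 0.0019


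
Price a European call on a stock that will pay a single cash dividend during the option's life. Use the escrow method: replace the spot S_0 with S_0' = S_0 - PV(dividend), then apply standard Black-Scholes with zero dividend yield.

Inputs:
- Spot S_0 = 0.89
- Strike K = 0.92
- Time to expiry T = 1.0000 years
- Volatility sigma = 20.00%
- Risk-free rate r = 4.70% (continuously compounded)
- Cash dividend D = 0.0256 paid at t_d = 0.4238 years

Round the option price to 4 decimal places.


Answer: Price = 0.0632

Derivation:
PV(D) = D * exp(-r * t_d) = 0.0256 * 0.98027846 = 0.02509513
S_0' = S_0 - PV(D) = 0.8900 - 0.02509513 = 0.86490487
d1 = (ln(S_0'/K) + (r + sigma^2/2)*T) / (sigma*sqrt(T)) = 0.02622928
d2 = d1 - sigma*sqrt(T) = -0.17377072
exp(-rT) = 0.95408740
N(d1) = 0.51046277; N(d2) = 0.43102283
C = S_0' * N(d1) - K * exp(-rT) * N(d2) = 0.86490487 * 0.51046277 - 0.9200 * 0.95408740 * 0.43102283 = 0.0632


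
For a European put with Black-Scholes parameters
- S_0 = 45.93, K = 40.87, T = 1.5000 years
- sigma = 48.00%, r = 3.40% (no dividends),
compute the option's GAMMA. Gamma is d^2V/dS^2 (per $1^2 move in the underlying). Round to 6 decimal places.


d1 = 0.5792400264; d2 = -0.0086375119
phi(d1) = 0.3373285029; exp(-qT) = 1.0000000000; exp(-rT) = 0.9502786705
Gamma = exp(-qT) * phi(d1) / (S * sigma * sqrt(T)) = 1.0000000000 * 0.3373285029 / (45.9300 * 0.4800 * 1.2247448714) = 0.012493

Answer: Gamma = 0.012493


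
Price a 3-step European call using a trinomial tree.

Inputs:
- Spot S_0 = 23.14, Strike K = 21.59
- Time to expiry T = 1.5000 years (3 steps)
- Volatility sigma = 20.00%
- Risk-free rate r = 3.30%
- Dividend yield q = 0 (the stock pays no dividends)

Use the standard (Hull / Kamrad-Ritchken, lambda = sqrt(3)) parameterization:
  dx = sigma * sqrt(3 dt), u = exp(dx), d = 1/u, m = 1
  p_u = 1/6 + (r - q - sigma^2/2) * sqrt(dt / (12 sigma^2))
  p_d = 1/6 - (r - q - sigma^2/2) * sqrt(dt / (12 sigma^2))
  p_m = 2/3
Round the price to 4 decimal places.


Answer: Price = V(0,0) = 3.6782

Derivation:
dt = T/N = 0.500000; dx = sigma*sqrt(3*dt) = 0.244949
u = exp(dx) = 1.277556; d = 1/u = 0.782744
p_u = 0.179935, p_m = 0.666667, p_d = 0.153399
Discount per step: exp(-r*dt) = 0.983635
Stock lattice S(k, j) with j the centered position index:
  k=0: S(0,+0) = 23.1400
  k=1: S(1,-1) = 18.1127; S(1,+0) = 23.1400; S(1,+1) = 29.5626
  k=2: S(2,-2) = 14.1776; S(2,-1) = 18.1127; S(2,+0) = 23.1400; S(2,+1) = 29.5626; S(2,+2) = 37.7679
  k=3: S(3,-3) = 11.0975; S(3,-2) = 14.1776; S(3,-1) = 18.1127; S(3,+0) = 23.1400; S(3,+1) = 29.5626; S(3,+2) = 37.7679; S(3,+3) = 48.2507
Terminal payoffs V(N, j) = max(S_T - K, 0):
  V(3,-3) = 0.000000; V(3,-2) = 0.000000; V(3,-1) = 0.000000; V(3,+0) = 1.550000; V(3,+1) = 7.972649; V(3,+2) = 16.177943; V(3,+3) = 26.660667
Backward induction: V(k, j) = exp(-r*dt) * [p_u * V(k+1, j+1) + p_m * V(k+1, j) + p_d * V(k+1, j-1)]
  V(2,-2) = exp(-r*dt) * [p_u*0.000000 + p_m*0.000000 + p_d*0.000000] = 0.000000
  V(2,-1) = exp(-r*dt) * [p_u*1.550000 + p_m*0.000000 + p_d*0.000000] = 0.274335
  V(2,+0) = exp(-r*dt) * [p_u*7.972649 + p_m*1.550000 + p_d*0.000000] = 2.427504
  V(2,+1) = exp(-r*dt) * [p_u*16.177943 + p_m*7.972649 + p_d*1.550000] = 8.325333
  V(2,+2) = exp(-r*dt) * [p_u*26.660667 + p_m*16.177943 + p_d*7.972649] = 16.530453
  V(1,-1) = exp(-r*dt) * [p_u*2.427504 + p_m*0.274335 + p_d*0.000000] = 0.609541
  V(1,+0) = exp(-r*dt) * [p_u*8.325333 + p_m*2.427504 + p_d*0.274335] = 3.106748
  V(1,+1) = exp(-r*dt) * [p_u*16.530453 + p_m*8.325333 + p_d*2.427504] = 8.751405
  V(0,+0) = exp(-r*dt) * [p_u*8.751405 + p_m*3.106748 + p_d*0.609541] = 3.678157


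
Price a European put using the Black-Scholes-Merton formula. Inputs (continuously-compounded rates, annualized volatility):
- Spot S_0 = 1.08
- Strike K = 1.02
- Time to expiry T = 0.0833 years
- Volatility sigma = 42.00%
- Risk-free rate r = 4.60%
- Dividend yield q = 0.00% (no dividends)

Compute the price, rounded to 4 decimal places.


Answer: Price = 0.0250

Derivation:
d1 = (ln(S/K) + (r - q + 0.5*sigma^2) * T) / (sigma * sqrt(T)) = 0.56374910
d2 = d1 - sigma * sqrt(T) = 0.44252979
exp(-rT) = 0.99617553; exp(-qT) = 1.00000000
P = K * exp(-rT) * N(-d2) - S_0 * exp(-qT) * N(-d1)
N(-d1) = 0.28646245; N(-d2) = 0.32905294
P = 1.0200 * 0.99617553 * 0.32905294 - 1.0800 * 1.00000000 * 0.28646245 = 0.0250


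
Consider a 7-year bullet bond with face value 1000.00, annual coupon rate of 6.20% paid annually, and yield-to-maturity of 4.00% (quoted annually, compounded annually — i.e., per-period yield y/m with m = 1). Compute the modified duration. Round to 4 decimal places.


Answer: Modified duration = 5.7330

Derivation:
Coupon per period c = face * coupon_rate / m = 62.000000
Periods per year m = 1; per-period yield y/m = 0.040000
Number of cashflows N = 7
Cashflows (t years, CF_t, discount factor 1/(1+y/m)^(m*t), PV):
  t = 1.0000: CF_t = 62.000000, DF = 0.961538, PV = 59.615385
  t = 2.0000: CF_t = 62.000000, DF = 0.924556, PV = 57.322485
  t = 3.0000: CF_t = 62.000000, DF = 0.888996, PV = 55.117774
  t = 4.0000: CF_t = 62.000000, DF = 0.854804, PV = 52.997860
  t = 5.0000: CF_t = 62.000000, DF = 0.821927, PV = 50.959481
  t = 6.0000: CF_t = 62.000000, DF = 0.790315, PV = 48.999501
  t = 7.0000: CF_t = 1062.000000, DF = 0.759918, PV = 807.032718
Price P = sum_t PV_t = 1132.045203
First compute Macaulay numerator sum_t t * PV_t:
  t * PV_t at t = 1.0000: 59.615385
  t * PV_t at t = 2.0000: 114.644970
  t * PV_t at t = 3.0000: 165.353323
  t * PV_t at t = 4.0000: 211.991439
  t * PV_t at t = 5.0000: 254.797403
  t * PV_t at t = 6.0000: 293.997004
  t * PV_t at t = 7.0000: 5649.229023
Macaulay duration D = 6749.628547 / 1132.045203 = 5.962331
Modified duration = D / (1 + y/m) = 5.962331 / (1 + 0.040000) = 5.733011


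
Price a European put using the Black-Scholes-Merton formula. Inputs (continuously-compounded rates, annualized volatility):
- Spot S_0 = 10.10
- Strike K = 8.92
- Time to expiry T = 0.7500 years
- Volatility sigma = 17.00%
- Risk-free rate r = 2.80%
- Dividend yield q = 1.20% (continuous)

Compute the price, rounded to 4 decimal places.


d1 = (ln(S/K) + (r - q + 0.5*sigma^2) * T) / (sigma * sqrt(T)) = 0.99899920
d2 = d1 - sigma * sqrt(T) = 0.85177489
exp(-rT) = 0.97921896; exp(-qT) = 0.99104038
P = K * exp(-rT) * N(-d2) - S_0 * exp(-qT) * N(-d1)
N(-d1) = 0.15889754; N(-d2) = 0.19716952
P = 8.9200 * 0.97921896 * 0.19716952 - 10.1000 * 0.99104038 * 0.15889754 = 0.1317

Answer: Price = 0.1317


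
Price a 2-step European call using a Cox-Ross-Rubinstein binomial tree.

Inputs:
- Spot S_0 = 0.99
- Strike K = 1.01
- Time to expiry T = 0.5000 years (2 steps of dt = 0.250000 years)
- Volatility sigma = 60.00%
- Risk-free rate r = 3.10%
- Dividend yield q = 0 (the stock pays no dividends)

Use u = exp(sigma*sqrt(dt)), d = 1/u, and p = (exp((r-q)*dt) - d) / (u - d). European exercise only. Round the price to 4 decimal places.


dt = T/N = 0.250000
u = exp(sigma*sqrt(dt)) = 1.349859; d = 1/u = 0.740818
p = (exp((r-q)*dt) - d) / (u - d) = 0.438332
Discount per step: exp(-r*dt) = 0.992280
Stock lattice S(k, i) with i counting down-moves:
  k=0: S(0,0) = 0.9900
  k=1: S(1,0) = 1.3364; S(1,1) = 0.7334
  k=2: S(2,0) = 1.8039; S(2,1) = 0.9900; S(2,2) = 0.5433
Terminal payoffs V(N, i) = max(S_T - K, 0):
  V(2,0) = 0.793898; V(2,1) = 0.000000; V(2,2) = 0.000000
Backward induction: V(k, i) = exp(-r*dt) * [p * V(k+1, i) + (1-p) * V(k+1, i+1)].
  V(1,0) = exp(-r*dt) * [p*0.793898 + (1-p)*0.000000] = 0.345304
  V(1,1) = exp(-r*dt) * [p*0.000000 + (1-p)*0.000000] = 0.000000
  V(0,0) = exp(-r*dt) * [p*0.345304 + (1-p)*0.000000] = 0.150189

Answer: Price = V(0,0) = 0.1502


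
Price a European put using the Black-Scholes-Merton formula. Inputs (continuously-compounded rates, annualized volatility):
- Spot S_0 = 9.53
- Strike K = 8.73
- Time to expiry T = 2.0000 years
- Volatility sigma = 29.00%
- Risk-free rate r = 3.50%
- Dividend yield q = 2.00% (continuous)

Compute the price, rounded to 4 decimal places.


Answer: Price = 0.9534

Derivation:
d1 = (ln(S/K) + (r - q + 0.5*sigma^2) * T) / (sigma * sqrt(T)) = 0.49199843
d2 = d1 - sigma * sqrt(T) = 0.08187650
exp(-rT) = 0.93239382; exp(-qT) = 0.96078944
P = K * exp(-rT) * N(-d2) - S_0 * exp(-qT) * N(-d1)
N(-d1) = 0.31136023; N(-d2) = 0.46737246
P = 8.7300 * 0.93239382 * 0.46737246 - 9.5300 * 0.96078944 * 0.31136023 = 0.9534


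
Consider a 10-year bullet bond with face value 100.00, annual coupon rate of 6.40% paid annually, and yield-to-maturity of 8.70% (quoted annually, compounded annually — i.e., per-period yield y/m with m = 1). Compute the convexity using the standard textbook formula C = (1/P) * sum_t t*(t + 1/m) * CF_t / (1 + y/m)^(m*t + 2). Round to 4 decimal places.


Answer: Convexity = 62.4523

Derivation:
Coupon per period c = face * coupon_rate / m = 6.400000
Periods per year m = 1; per-period yield y/m = 0.087000
Number of cashflows N = 10
Cashflows (t years, CF_t, discount factor 1/(1+y/m)^(m*t), PV):
  t = 1.0000: CF_t = 6.400000, DF = 0.919963, PV = 5.887764
  t = 2.0000: CF_t = 6.400000, DF = 0.846332, PV = 5.416527
  t = 3.0000: CF_t = 6.400000, DF = 0.778595, PV = 4.983005
  t = 4.0000: CF_t = 6.400000, DF = 0.716278, PV = 4.584181
  t = 5.0000: CF_t = 6.400000, DF = 0.658950, PV = 4.217278
  t = 6.0000: CF_t = 6.400000, DF = 0.606209, PV = 3.879741
  t = 7.0000: CF_t = 6.400000, DF = 0.557690, PV = 3.569219
  t = 8.0000: CF_t = 6.400000, DF = 0.513055, PV = 3.283550
  t = 9.0000: CF_t = 6.400000, DF = 0.471991, PV = 3.020745
  t = 10.0000: CF_t = 106.400000, DF = 0.434215, PV = 46.200448
Price P = sum_t PV_t = 85.042459
Convexity numerator sum_t t*(t + 1/m) * CF_t / (1+y/m)^(m*t + 2):
  t = 1.0000: term = 9.966010
  t = 2.0000: term = 27.505089
  t = 3.0000: term = 50.607339
  t = 4.0000: term = 77.594816
  t = 5.0000: term = 107.076562
  t = 6.0000: term = 137.909096
  t = 7.0000: term = 169.161725
  t = 8.0000: term = 200.086151
  t = 9.0000: term = 230.089870
  t = 10.0000: term = 4301.102418
Convexity = (1/P) * sum = 5311.099075 / 85.042459 = 62.452323


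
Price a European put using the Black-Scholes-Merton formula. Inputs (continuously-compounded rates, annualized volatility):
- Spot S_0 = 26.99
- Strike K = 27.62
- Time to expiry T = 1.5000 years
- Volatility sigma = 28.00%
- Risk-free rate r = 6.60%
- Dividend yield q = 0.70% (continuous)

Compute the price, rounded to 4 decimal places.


Answer: Price = 2.7384

Derivation:
d1 = (ln(S/K) + (r - q + 0.5*sigma^2) * T) / (sigma * sqrt(T)) = 0.36225119
d2 = d1 - sigma * sqrt(T) = 0.01932262
exp(-rT) = 0.90574271; exp(-qT) = 0.98955493
P = K * exp(-rT) * N(-d2) - S_0 * exp(-qT) * N(-d1)
N(-d1) = 0.35858217; N(-d2) = 0.49229187
P = 27.6200 * 0.90574271 * 0.49229187 - 26.9900 * 0.98955493 * 0.35858217 = 2.7384


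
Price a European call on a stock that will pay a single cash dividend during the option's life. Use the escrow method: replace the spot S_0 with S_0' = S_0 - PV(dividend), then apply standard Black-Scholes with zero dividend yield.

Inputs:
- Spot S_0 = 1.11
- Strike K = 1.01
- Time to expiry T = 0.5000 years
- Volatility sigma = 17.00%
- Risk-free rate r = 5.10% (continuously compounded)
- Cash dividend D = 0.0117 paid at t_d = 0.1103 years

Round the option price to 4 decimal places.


PV(D) = D * exp(-r * t_d) = 0.0117 * 0.99439049 = 0.01163437
S_0' = S_0 - PV(D) = 1.1100 - 0.01163437 = 1.09836563
d1 = (ln(S_0'/K) + (r + sigma^2/2)*T) / (sigma*sqrt(T)) = 0.96996711
d2 = d1 - sigma*sqrt(T) = 0.84975895
exp(-rT) = 0.97482238
N(d1) = 0.83396856; N(d2) = 0.80227044
C = S_0' * N(d1) - K * exp(-rT) * N(d2) = 1.09836563 * 0.83396856 - 1.0100 * 0.97482238 * 0.80227044 = 0.1261

Answer: Price = 0.1261


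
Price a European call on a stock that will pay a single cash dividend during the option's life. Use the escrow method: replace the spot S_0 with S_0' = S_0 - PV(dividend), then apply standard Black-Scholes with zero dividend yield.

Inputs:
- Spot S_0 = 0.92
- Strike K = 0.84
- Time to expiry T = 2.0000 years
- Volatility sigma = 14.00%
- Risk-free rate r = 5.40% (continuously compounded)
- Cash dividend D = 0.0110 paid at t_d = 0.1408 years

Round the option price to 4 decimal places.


Answer: Price = 0.1702

Derivation:
PV(D) = D * exp(-r * t_d) = 0.0110 * 0.99242563 = 0.01091668
S_0' = S_0 - PV(D) = 0.9200 - 0.01091668 = 0.90908332
d1 = (ln(S_0'/K) + (r + sigma^2/2)*T) / (sigma*sqrt(T)) = 1.04366363
d2 = d1 - sigma*sqrt(T) = 0.84567374
exp(-rT) = 0.89762760
N(d1) = 0.85167948; N(d2) = 0.80113261
C = S_0' * N(d1) - K * exp(-rT) * N(d2) = 0.90908332 * 0.85167948 - 0.8400 * 0.89762760 * 0.80113261 = 0.1702


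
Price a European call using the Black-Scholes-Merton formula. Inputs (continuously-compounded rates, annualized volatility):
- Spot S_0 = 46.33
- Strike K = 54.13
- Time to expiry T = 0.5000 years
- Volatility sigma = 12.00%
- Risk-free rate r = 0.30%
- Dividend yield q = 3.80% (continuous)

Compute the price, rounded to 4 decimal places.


Answer: Price = 0.0320

Derivation:
d1 = (ln(S/K) + (r - q + 0.5*sigma^2) * T) / (sigma * sqrt(T)) = -1.99756324
d2 = d1 - sigma * sqrt(T) = -2.08241605
exp(-rT) = 0.99850112; exp(-qT) = 0.98117936
C = S_0 * exp(-qT) * N(d1) - K * exp(-rT) * N(d2)
N(d1) = 0.02288202; N(d2) = 0.01865224
C = 46.3300 * 0.98117936 * 0.02288202 - 54.1300 * 0.99850112 * 0.01865224 = 0.0320


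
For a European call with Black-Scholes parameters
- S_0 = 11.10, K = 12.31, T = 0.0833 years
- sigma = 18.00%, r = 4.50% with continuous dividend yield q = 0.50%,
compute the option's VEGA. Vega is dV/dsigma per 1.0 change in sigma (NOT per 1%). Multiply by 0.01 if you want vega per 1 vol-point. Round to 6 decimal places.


Answer: Vega = 0.209522

Derivation:
d1 = -1.9015057074; d2 = -1.9534568383
phi(d1) = 0.0654282923; exp(-qT) = 0.9995835867; exp(-rT) = 0.9962585169
Vega = S * exp(-qT) * phi(d1) * sqrt(T) = 11.1000 * 0.9995835867 * 0.0654282923 * 0.2886173938 = 0.209522


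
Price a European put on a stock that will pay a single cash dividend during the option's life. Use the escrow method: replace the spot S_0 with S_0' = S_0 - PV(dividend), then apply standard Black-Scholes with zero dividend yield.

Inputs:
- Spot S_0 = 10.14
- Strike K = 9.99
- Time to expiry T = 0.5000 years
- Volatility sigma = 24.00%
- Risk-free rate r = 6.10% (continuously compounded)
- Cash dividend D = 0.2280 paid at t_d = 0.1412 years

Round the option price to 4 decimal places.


PV(D) = D * exp(-r * t_d) = 0.2280 * 0.99142379 = 0.22604462
S_0' = S_0 - PV(D) = 10.1400 - 0.22604462 = 9.91395538
d1 = (ln(S_0'/K) + (r + sigma^2/2)*T) / (sigma*sqrt(T)) = 0.21954962
d2 = d1 - sigma*sqrt(T) = 0.04984399
exp(-rT) = 0.96996043
N(-d1) = 0.41311097; N(-d2) = 0.48012336
P = K * exp(-rT) * N(-d2) - S_0' * N(-d1) = 9.9900 * 0.96996043 * 0.48012336 - 9.91395538 * 0.41311097 = 0.5568

Answer: Price = 0.5568


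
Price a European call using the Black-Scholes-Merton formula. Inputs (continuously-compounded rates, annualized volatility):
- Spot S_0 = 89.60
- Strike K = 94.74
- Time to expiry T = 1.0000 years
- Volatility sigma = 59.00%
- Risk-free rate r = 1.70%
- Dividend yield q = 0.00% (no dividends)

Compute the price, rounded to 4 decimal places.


d1 = (ln(S/K) + (r - q + 0.5*sigma^2) * T) / (sigma * sqrt(T)) = 0.22926953
d2 = d1 - sigma * sqrt(T) = -0.36073047
exp(-rT) = 0.98314368; exp(-qT) = 1.00000000
C = S_0 * exp(-qT) * N(d1) - K * exp(-rT) * N(d2)
N(d1) = 0.59067028; N(d2) = 0.35915047
C = 89.6000 * 1.00000000 * 0.59067028 - 94.7400 * 0.98314368 * 0.35915047 = 19.4717

Answer: Price = 19.4717


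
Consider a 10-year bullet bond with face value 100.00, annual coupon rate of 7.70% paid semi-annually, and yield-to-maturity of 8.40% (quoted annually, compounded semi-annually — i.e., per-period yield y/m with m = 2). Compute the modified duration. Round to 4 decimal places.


Answer: Modified duration = 6.7885

Derivation:
Coupon per period c = face * coupon_rate / m = 3.850000
Periods per year m = 2; per-period yield y/m = 0.042000
Number of cashflows N = 20
Cashflows (t years, CF_t, discount factor 1/(1+y/m)^(m*t), PV):
  t = 0.5000: CF_t = 3.850000, DF = 0.959693, PV = 3.694818
  t = 1.0000: CF_t = 3.850000, DF = 0.921010, PV = 3.545890
  t = 1.5000: CF_t = 3.850000, DF = 0.883887, PV = 3.402966
  t = 2.0000: CF_t = 3.850000, DF = 0.848260, PV = 3.265802
  t = 2.5000: CF_t = 3.850000, DF = 0.814069, PV = 3.134167
  t = 3.0000: CF_t = 3.850000, DF = 0.781257, PV = 3.007838
  t = 3.5000: CF_t = 3.850000, DF = 0.749766, PV = 2.886601
  t = 4.0000: CF_t = 3.850000, DF = 0.719545, PV = 2.770250
  t = 4.5000: CF_t = 3.850000, DF = 0.690543, PV = 2.658589
  t = 5.0000: CF_t = 3.850000, DF = 0.662709, PV = 2.551429
  t = 5.5000: CF_t = 3.850000, DF = 0.635997, PV = 2.448589
  t = 6.0000: CF_t = 3.850000, DF = 0.610362, PV = 2.349893
  t = 6.5000: CF_t = 3.850000, DF = 0.585760, PV = 2.255176
  t = 7.0000: CF_t = 3.850000, DF = 0.562150, PV = 2.164276
  t = 7.5000: CF_t = 3.850000, DF = 0.539491, PV = 2.077040
  t = 8.0000: CF_t = 3.850000, DF = 0.517746, PV = 1.993321
  t = 8.5000: CF_t = 3.850000, DF = 0.496877, PV = 1.912976
  t = 9.0000: CF_t = 3.850000, DF = 0.476849, PV = 1.835869
  t = 9.5000: CF_t = 3.850000, DF = 0.457629, PV = 1.761871
  t = 10.0000: CF_t = 103.850000, DF = 0.439183, PV = 45.609165
Price P = sum_t PV_t = 95.326526
First compute Macaulay numerator sum_t t * PV_t:
  t * PV_t at t = 0.5000: 1.847409
  t * PV_t at t = 1.0000: 3.545890
  t * PV_t at t = 1.5000: 5.104449
  t * PV_t at t = 2.0000: 6.531604
  t * PV_t at t = 2.5000: 7.835418
  t * PV_t at t = 3.0000: 9.023513
  t * PV_t at t = 3.5000: 10.103102
  t * PV_t at t = 4.0000: 11.081000
  t * PV_t at t = 4.5000: 11.963652
  t * PV_t at t = 5.0000: 12.757147
  t * PV_t at t = 5.5000: 13.467237
  t * PV_t at t = 6.0000: 14.099358
  t * PV_t at t = 6.5000: 14.658642
  t * PV_t at t = 7.0000: 15.149933
  t * PV_t at t = 7.5000: 15.577803
  t * PV_t at t = 8.0000: 15.946567
  t * PV_t at t = 8.5000: 16.260295
  t * PV_t at t = 9.0000: 16.522825
  t * PV_t at t = 9.5000: 16.737773
  t * PV_t at t = 10.0000: 456.091650
Macaulay duration D = 674.305268 / 95.326526 = 7.073637
Modified duration = D / (1 + y/m) = 7.073637 / (1 + 0.042000) = 6.788519


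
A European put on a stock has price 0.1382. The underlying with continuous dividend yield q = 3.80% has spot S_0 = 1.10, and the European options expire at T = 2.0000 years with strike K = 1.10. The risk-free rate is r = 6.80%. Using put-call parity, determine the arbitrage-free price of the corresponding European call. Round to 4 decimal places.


Put-call parity: C - P = S_0 * exp(-qT) - K * exp(-rT).
S_0 * exp(-qT) = 1.1000 * 0.92681621 = 1.01949783
K * exp(-rT) = 1.1000 * 0.87284263 = 0.96012690
C = P + S*exp(-qT) - K*exp(-rT)
C = 0.1382 + 1.01949783 - 0.96012690 = 0.1976

Answer: Call price = 0.1976


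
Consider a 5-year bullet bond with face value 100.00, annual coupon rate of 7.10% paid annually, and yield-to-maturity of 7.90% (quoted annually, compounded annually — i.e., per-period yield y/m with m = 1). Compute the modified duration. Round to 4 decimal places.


Coupon per period c = face * coupon_rate / m = 7.100000
Periods per year m = 1; per-period yield y/m = 0.079000
Number of cashflows N = 5
Cashflows (t years, CF_t, discount factor 1/(1+y/m)^(m*t), PV):
  t = 1.0000: CF_t = 7.100000, DF = 0.926784, PV = 6.580167
  t = 2.0000: CF_t = 7.100000, DF = 0.858929, PV = 6.098394
  t = 3.0000: CF_t = 7.100000, DF = 0.796041, PV = 5.651894
  t = 4.0000: CF_t = 7.100000, DF = 0.737758, PV = 5.238085
  t = 5.0000: CF_t = 107.100000, DF = 0.683743, PV = 73.228856
Price P = sum_t PV_t = 96.797396
First compute Macaulay numerator sum_t t * PV_t:
  t * PV_t at t = 1.0000: 6.580167
  t * PV_t at t = 2.0000: 12.196787
  t * PV_t at t = 3.0000: 16.955682
  t * PV_t at t = 4.0000: 20.952341
  t * PV_t at t = 5.0000: 366.144278
Macaulay duration D = 422.829256 / 96.797396 = 4.368188
Modified duration = D / (1 + y/m) = 4.368188 / (1 + 0.079000) = 4.048367

Answer: Modified duration = 4.0484


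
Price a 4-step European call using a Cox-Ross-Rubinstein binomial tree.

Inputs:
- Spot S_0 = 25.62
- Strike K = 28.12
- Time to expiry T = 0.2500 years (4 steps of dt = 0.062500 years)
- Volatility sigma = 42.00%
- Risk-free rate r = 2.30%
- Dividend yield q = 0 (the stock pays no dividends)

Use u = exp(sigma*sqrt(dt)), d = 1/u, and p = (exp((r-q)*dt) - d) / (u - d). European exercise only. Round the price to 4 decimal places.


dt = T/N = 0.062500
u = exp(sigma*sqrt(dt)) = 1.110711; d = 1/u = 0.900325
p = (exp((r-q)*dt) - d) / (u - d) = 0.480612
Discount per step: exp(-r*dt) = 0.998564
Stock lattice S(k, i) with i counting down-moves:
  k=0: S(0,0) = 25.6200
  k=1: S(1,0) = 28.4564; S(1,1) = 23.0663
  k=2: S(2,0) = 31.6068; S(2,1) = 25.6200; S(2,2) = 20.7672
  k=3: S(3,0) = 35.1060; S(3,1) = 28.4564; S(3,2) = 23.0663; S(3,3) = 18.6972
  k=4: S(4,0) = 38.9927; S(4,1) = 31.6068; S(4,2) = 25.6200; S(4,3) = 20.7672; S(4,4) = 16.8335
Terminal payoffs V(N, i) = max(S_T - K, 0):
  V(4,0) = 10.872655; V(4,1) = 3.486832; V(4,2) = 0.000000; V(4,3) = 0.000000; V(4,4) = 0.000000
Backward induction: V(k, i) = exp(-r*dt) * [p * V(k+1, i) + (1-p) * V(k+1, i+1)].
  V(3,0) = exp(-r*dt) * [p*10.872655 + (1-p)*3.486832] = 7.026437
  V(3,1) = exp(-r*dt) * [p*3.486832 + (1-p)*0.000000] = 1.673405
  V(3,2) = exp(-r*dt) * [p*0.000000 + (1-p)*0.000000] = 0.000000
  V(3,3) = exp(-r*dt) * [p*0.000000 + (1-p)*0.000000] = 0.000000
  V(2,0) = exp(-r*dt) * [p*7.026437 + (1-p)*1.673405] = 4.240035
  V(2,1) = exp(-r*dt) * [p*1.673405 + (1-p)*0.000000] = 0.803103
  V(2,2) = exp(-r*dt) * [p*0.000000 + (1-p)*0.000000] = 0.000000
  V(1,0) = exp(-r*dt) * [p*4.240035 + (1-p)*0.803103] = 2.451406
  V(1,1) = exp(-r*dt) * [p*0.803103 + (1-p)*0.000000] = 0.385426
  V(0,0) = exp(-r*dt) * [p*2.451406 + (1-p)*0.385426] = 1.376380

Answer: Price = V(0,0) = 1.3764


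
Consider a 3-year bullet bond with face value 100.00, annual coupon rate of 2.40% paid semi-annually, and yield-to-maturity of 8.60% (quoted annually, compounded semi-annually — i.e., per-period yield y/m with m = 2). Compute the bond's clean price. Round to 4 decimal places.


Answer: Price = 83.9069

Derivation:
Coupon per period c = face * coupon_rate / m = 1.200000
Periods per year m = 2; per-period yield y/m = 0.043000
Number of cashflows N = 6
Cashflows (t years, CF_t, discount factor 1/(1+y/m)^(m*t), PV):
  t = 0.5000: CF_t = 1.200000, DF = 0.958773, PV = 1.150527
  t = 1.0000: CF_t = 1.200000, DF = 0.919245, PV = 1.103094
  t = 1.5000: CF_t = 1.200000, DF = 0.881347, PV = 1.057617
  t = 2.0000: CF_t = 1.200000, DF = 0.845012, PV = 1.014014
  t = 2.5000: CF_t = 1.200000, DF = 0.810174, PV = 0.972209
  t = 3.0000: CF_t = 101.200000, DF = 0.776773, PV = 78.609433
Price P = sum_t PV_t = 83.906894


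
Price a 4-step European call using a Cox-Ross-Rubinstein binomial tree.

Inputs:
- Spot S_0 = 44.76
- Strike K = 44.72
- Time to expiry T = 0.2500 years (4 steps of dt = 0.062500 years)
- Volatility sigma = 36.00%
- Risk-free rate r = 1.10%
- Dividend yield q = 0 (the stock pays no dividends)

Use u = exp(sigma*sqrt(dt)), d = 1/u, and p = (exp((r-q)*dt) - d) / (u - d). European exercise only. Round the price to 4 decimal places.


Answer: Price = V(0,0) = 3.1012

Derivation:
dt = T/N = 0.062500
u = exp(sigma*sqrt(dt)) = 1.094174; d = 1/u = 0.913931
p = (exp((r-q)*dt) - d) / (u - d) = 0.481331
Discount per step: exp(-r*dt) = 0.999313
Stock lattice S(k, i) with i counting down-moves:
  k=0: S(0,0) = 44.7600
  k=1: S(1,0) = 48.9752; S(1,1) = 40.9076
  k=2: S(2,0) = 53.5874; S(2,1) = 44.7600; S(2,2) = 37.3867
  k=3: S(3,0) = 58.6340; S(3,1) = 48.9752; S(3,2) = 40.9076; S(3,3) = 34.1689
  k=4: S(4,0) = 64.1558; S(4,1) = 53.5874; S(4,2) = 44.7600; S(4,3) = 37.3867; S(4,4) = 31.2280
Terminal payoffs V(N, i) = max(S_T - K, 0):
  V(4,0) = 19.435825; V(4,1) = 8.867449; V(4,2) = 0.040000; V(4,3) = 0.000000; V(4,4) = 0.000000
Backward induction: V(k, i) = exp(-r*dt) * [p * V(k+1, i) + (1-p) * V(k+1, i+1)].
  V(3,0) = exp(-r*dt) * [p*19.435825 + (1-p)*8.867449] = 13.944743
  V(3,1) = exp(-r*dt) * [p*8.867449 + (1-p)*0.040000] = 4.285975
  V(3,2) = exp(-r*dt) * [p*0.040000 + (1-p)*0.000000] = 0.019240
  V(3,3) = exp(-r*dt) * [p*0.000000 + (1-p)*0.000000] = 0.000000
  V(2,0) = exp(-r*dt) * [p*13.944743 + (1-p)*4.285975] = 8.928897
  V(2,1) = exp(-r*dt) * [p*4.285975 + (1-p)*0.019240] = 2.071526
  V(2,2) = exp(-r*dt) * [p*0.019240 + (1-p)*0.000000] = 0.009254
  V(1,0) = exp(-r*dt) * [p*8.928897 + (1-p)*2.071526] = 5.368498
  V(1,1) = exp(-r*dt) * [p*2.071526 + (1-p)*0.009254] = 1.001201
  V(0,0) = exp(-r*dt) * [p*5.368498 + (1-p)*1.001201] = 3.101182


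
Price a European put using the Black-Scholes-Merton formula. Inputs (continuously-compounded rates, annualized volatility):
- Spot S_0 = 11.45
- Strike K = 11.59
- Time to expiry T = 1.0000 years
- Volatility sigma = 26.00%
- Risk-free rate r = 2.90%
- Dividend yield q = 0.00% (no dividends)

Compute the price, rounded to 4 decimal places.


Answer: Price = 1.0812

Derivation:
d1 = (ln(S/K) + (r - q + 0.5*sigma^2) * T) / (sigma * sqrt(T)) = 0.19479643
d2 = d1 - sigma * sqrt(T) = -0.06520357
exp(-rT) = 0.97141646; exp(-qT) = 1.00000000
P = K * exp(-rT) * N(-d2) - S_0 * exp(-qT) * N(-d1)
N(-d1) = 0.42277616; N(-d2) = 0.52599404
P = 11.5900 * 0.97141646 * 0.52599404 - 11.4500 * 1.00000000 * 0.42277616 = 1.0812


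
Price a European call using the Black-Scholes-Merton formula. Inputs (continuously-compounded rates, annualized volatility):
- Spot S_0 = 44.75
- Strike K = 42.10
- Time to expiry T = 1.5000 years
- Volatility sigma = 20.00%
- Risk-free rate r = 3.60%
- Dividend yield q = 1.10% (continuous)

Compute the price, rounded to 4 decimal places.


d1 = (ln(S/K) + (r - q + 0.5*sigma^2) * T) / (sigma * sqrt(T)) = 0.52477747
d2 = d1 - sigma * sqrt(T) = 0.27982850
exp(-rT) = 0.94743211; exp(-qT) = 0.98363538
C = S_0 * exp(-qT) * N(d1) - K * exp(-rT) * N(d2)
N(d1) = 0.70013105; N(d2) = 0.61019546
C = 44.7500 * 0.98363538 * 0.70013105 - 42.1000 * 0.94743211 * 0.61019546 = 6.4793

Answer: Price = 6.4793


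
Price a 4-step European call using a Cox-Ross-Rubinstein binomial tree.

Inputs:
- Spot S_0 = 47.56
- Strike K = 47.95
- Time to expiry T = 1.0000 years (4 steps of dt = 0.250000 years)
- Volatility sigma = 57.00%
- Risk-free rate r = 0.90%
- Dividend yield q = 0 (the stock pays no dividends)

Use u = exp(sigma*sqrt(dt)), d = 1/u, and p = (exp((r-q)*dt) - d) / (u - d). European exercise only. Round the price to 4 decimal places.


dt = T/N = 0.250000
u = exp(sigma*sqrt(dt)) = 1.329762; d = 1/u = 0.752014
p = (exp((r-q)*dt) - d) / (u - d) = 0.433127
Discount per step: exp(-r*dt) = 0.997753
Stock lattice S(k, i) with i counting down-moves:
  k=0: S(0,0) = 47.5600
  k=1: S(1,0) = 63.2435; S(1,1) = 35.7658
  k=2: S(2,0) = 84.0988; S(2,1) = 47.5600; S(2,2) = 26.8964
  k=3: S(3,0) = 111.8314; S(3,1) = 63.2435; S(3,2) = 35.7658; S(3,3) = 20.2265
  k=4: S(4,0) = 148.7091; S(4,1) = 84.0988; S(4,2) = 47.5600; S(4,3) = 26.8964; S(4,4) = 15.2106
Terminal payoffs V(N, i) = max(S_T - K, 0):
  V(4,0) = 100.759103; V(4,1) = 36.148781; V(4,2) = 0.000000; V(4,3) = 0.000000; V(4,4) = 0.000000
Backward induction: V(k, i) = exp(-r*dt) * [p * V(k+1, i) + (1-p) * V(k+1, i+1)].
  V(3,0) = exp(-r*dt) * [p*100.759103 + (1-p)*36.148781] = 63.989132
  V(3,1) = exp(-r*dt) * [p*36.148781 + (1-p)*0.000000] = 15.621832
  V(3,2) = exp(-r*dt) * [p*0.000000 + (1-p)*0.000000] = 0.000000
  V(3,3) = exp(-r*dt) * [p*0.000000 + (1-p)*0.000000] = 0.000000
  V(2,0) = exp(-r*dt) * [p*63.989132 + (1-p)*15.621832] = 36.488833
  V(2,1) = exp(-r*dt) * [p*15.621832 + (1-p)*0.000000] = 6.751033
  V(2,2) = exp(-r*dt) * [p*0.000000 + (1-p)*0.000000] = 0.000000
  V(1,0) = exp(-r*dt) * [p*36.488833 + (1-p)*6.751033] = 19.587163
  V(1,1) = exp(-r*dt) * [p*6.751033 + (1-p)*0.000000] = 2.917485
  V(0,0) = exp(-r*dt) * [p*19.587163 + (1-p)*2.917485] = 10.114792

Answer: Price = V(0,0) = 10.1148


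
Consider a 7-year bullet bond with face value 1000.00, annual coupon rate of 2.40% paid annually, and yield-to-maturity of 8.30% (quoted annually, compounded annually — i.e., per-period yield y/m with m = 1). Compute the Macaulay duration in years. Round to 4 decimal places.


Answer: Macaulay duration = 6.4105 years

Derivation:
Coupon per period c = face * coupon_rate / m = 24.000000
Periods per year m = 1; per-period yield y/m = 0.083000
Number of cashflows N = 7
Cashflows (t years, CF_t, discount factor 1/(1+y/m)^(m*t), PV):
  t = 1.0000: CF_t = 24.000000, DF = 0.923361, PV = 22.160665
  t = 2.0000: CF_t = 24.000000, DF = 0.852596, PV = 20.462294
  t = 3.0000: CF_t = 24.000000, DF = 0.787254, PV = 18.894085
  t = 4.0000: CF_t = 24.000000, DF = 0.726919, PV = 17.446062
  t = 5.0000: CF_t = 24.000000, DF = 0.671209, PV = 16.109014
  t = 6.0000: CF_t = 24.000000, DF = 0.619768, PV = 14.874436
  t = 7.0000: CF_t = 1024.000000, DF = 0.572270, PV = 586.004243
Price P = sum_t PV_t = 695.950799
Macaulay numerator sum_t t * PV_t:
  t * PV_t at t = 1.0000: 22.160665
  t * PV_t at t = 2.0000: 40.924589
  t * PV_t at t = 3.0000: 56.682256
  t * PV_t at t = 4.0000: 69.784249
  t * PV_t at t = 5.0000: 80.545070
  t * PV_t at t = 6.0000: 89.246615
  t * PV_t at t = 7.0000: 4102.029698
Macaulay duration D = (sum_t t * PV_t) / P = 4461.373141 / 695.950799 = 6.410472


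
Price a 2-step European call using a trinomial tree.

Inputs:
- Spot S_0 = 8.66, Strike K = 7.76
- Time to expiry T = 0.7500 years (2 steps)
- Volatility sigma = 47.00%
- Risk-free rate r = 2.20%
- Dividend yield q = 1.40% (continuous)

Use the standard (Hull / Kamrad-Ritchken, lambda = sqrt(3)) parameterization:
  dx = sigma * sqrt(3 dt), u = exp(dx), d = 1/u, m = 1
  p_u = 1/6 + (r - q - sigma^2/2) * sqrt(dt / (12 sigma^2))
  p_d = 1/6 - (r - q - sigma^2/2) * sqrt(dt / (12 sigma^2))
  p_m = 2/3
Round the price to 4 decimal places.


Answer: Price = V(0,0) = 1.7855

Derivation:
dt = T/N = 0.375000; dx = sigma*sqrt(3*dt) = 0.498510
u = exp(dx) = 1.646267; d = 1/u = 0.607435
p_u = 0.128133, p_m = 0.666667, p_d = 0.205200
Discount per step: exp(-r*dt) = 0.991784
Stock lattice S(k, j) with j the centered position index:
  k=0: S(0,+0) = 8.6600
  k=1: S(1,-1) = 5.2604; S(1,+0) = 8.6600; S(1,+1) = 14.2567
  k=2: S(2,-2) = 3.1953; S(2,-1) = 5.2604; S(2,+0) = 8.6600; S(2,+1) = 14.2567; S(2,+2) = 23.4703
Terminal payoffs V(N, j) = max(S_T - K, 0):
  V(2,-2) = 0.000000; V(2,-1) = 0.000000; V(2,+0) = 0.900000; V(2,+1) = 6.496672; V(2,+2) = 15.710288
Backward induction: V(k, j) = exp(-r*dt) * [p_u * V(k+1, j+1) + p_m * V(k+1, j) + p_d * V(k+1, j-1)]
  V(1,-1) = exp(-r*dt) * [p_u*0.900000 + p_m*0.000000 + p_d*0.000000] = 0.114372
  V(1,+0) = exp(-r*dt) * [p_u*6.496672 + p_m*0.900000 + p_d*0.000000] = 1.420670
  V(1,+1) = exp(-r*dt) * [p_u*15.710288 + p_m*6.496672 + p_d*0.900000] = 6.475162
  V(0,+0) = exp(-r*dt) * [p_u*6.475162 + p_m*1.420670 + p_d*0.114372] = 1.785474


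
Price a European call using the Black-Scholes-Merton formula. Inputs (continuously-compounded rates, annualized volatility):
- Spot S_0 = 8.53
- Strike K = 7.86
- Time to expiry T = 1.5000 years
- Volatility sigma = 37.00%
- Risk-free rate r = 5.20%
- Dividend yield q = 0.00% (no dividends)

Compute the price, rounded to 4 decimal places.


Answer: Price = 2.1314

Derivation:
d1 = (ln(S/K) + (r - q + 0.5*sigma^2) * T) / (sigma * sqrt(T)) = 0.57922213
d2 = d1 - sigma * sqrt(T) = 0.12606653
exp(-rT) = 0.92496443; exp(-qT) = 1.00000000
C = S_0 * exp(-qT) * N(d1) - K * exp(-rT) * N(d2)
N(d1) = 0.71878035; N(d2) = 0.55016037
C = 8.5300 * 1.00000000 * 0.71878035 - 7.8600 * 0.92496443 * 0.55016037 = 2.1314


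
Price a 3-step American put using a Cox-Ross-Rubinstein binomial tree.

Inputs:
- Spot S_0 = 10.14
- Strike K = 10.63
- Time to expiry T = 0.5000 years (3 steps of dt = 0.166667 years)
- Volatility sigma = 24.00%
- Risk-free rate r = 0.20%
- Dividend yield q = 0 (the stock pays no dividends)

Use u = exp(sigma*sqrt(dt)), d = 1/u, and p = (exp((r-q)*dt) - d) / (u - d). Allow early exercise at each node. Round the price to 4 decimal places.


Answer: Price = V(0,0) = 1.0009

Derivation:
dt = T/N = 0.166667
u = exp(sigma*sqrt(dt)) = 1.102940; d = 1/u = 0.906667
p = (exp((r-q)*dt) - d) / (u - d) = 0.477223
Discount per step: exp(-r*dt) = 0.999667
Stock lattice S(k, i) with i counting down-moves:
  k=0: S(0,0) = 10.1400
  k=1: S(1,0) = 11.1838; S(1,1) = 9.1936
  k=2: S(2,0) = 12.3351; S(2,1) = 10.1400; S(2,2) = 8.3355
  k=3: S(3,0) = 13.6049; S(3,1) = 11.1838; S(3,2) = 9.1936; S(3,3) = 7.5576
Terminal payoffs V(N, i) = max(K - S_T, 0):
  V(3,0) = 0.000000; V(3,1) = 0.000000; V(3,2) = 1.436392; V(3,3) = 3.072434
Backward induction: V(k, i) = exp(-r*dt) * [p * V(k+1, i) + (1-p) * V(k+1, i+1)]; then take max(V_cont, immediate exercise) for American.
  V(2,0) = exp(-r*dt) * [p*0.000000 + (1-p)*0.000000] = 0.000000; exercise = 0.000000; V(2,0) = max -> 0.000000
  V(2,1) = exp(-r*dt) * [p*0.000000 + (1-p)*1.436392] = 0.750662; exercise = 0.490000; V(2,1) = max -> 0.750662
  V(2,2) = exp(-r*dt) * [p*1.436392 + (1-p)*3.072434] = 2.290913; exercise = 2.294456; V(2,2) = max -> 2.294456
  V(1,0) = exp(-r*dt) * [p*0.000000 + (1-p)*0.750662] = 0.392298; exercise = 0.000000; V(1,0) = max -> 0.392298
  V(1,1) = exp(-r*dt) * [p*0.750662 + (1-p)*2.294456] = 1.557202; exercise = 1.436392; V(1,1) = max -> 1.557202
  V(0,0) = exp(-r*dt) * [p*0.392298 + (1-p)*1.557202] = 1.000949; exercise = 0.490000; V(0,0) = max -> 1.000949


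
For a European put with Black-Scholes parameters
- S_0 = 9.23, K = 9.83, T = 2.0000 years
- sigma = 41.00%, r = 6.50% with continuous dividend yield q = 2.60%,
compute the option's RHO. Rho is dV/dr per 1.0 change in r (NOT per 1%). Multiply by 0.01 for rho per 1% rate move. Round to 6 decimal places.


d1 = 0.3158182308; d2 = -0.2640093298
phi(d1) = 0.3795347530; exp(-qT) = 0.9493288668; exp(-rT) = 0.8780954309
N(-d2) = 0.6041136352
Rho = -K*T*exp(-rT)*N(-d2) = -9.8300 * 2.0000 * 0.8780954309 * 0.6041136352 = -10.429029

Answer: Rho = -10.429029


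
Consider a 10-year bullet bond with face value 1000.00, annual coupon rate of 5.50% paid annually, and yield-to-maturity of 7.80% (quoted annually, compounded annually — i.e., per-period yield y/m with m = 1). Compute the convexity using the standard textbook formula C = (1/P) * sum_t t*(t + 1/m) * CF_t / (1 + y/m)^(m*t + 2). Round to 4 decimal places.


Answer: Convexity = 66.8652

Derivation:
Coupon per period c = face * coupon_rate / m = 55.000000
Periods per year m = 1; per-period yield y/m = 0.078000
Number of cashflows N = 10
Cashflows (t years, CF_t, discount factor 1/(1+y/m)^(m*t), PV):
  t = 1.0000: CF_t = 55.000000, DF = 0.927644, PV = 51.020408
  t = 2.0000: CF_t = 55.000000, DF = 0.860523, PV = 47.328765
  t = 3.0000: CF_t = 55.000000, DF = 0.798259, PV = 43.904234
  t = 4.0000: CF_t = 55.000000, DF = 0.740500, PV = 40.727490
  t = 5.0000: CF_t = 55.000000, DF = 0.686920, PV = 37.780603
  t = 6.0000: CF_t = 55.000000, DF = 0.637217, PV = 35.046942
  t = 7.0000: CF_t = 55.000000, DF = 0.591111, PV = 32.511078
  t = 8.0000: CF_t = 55.000000, DF = 0.548340, PV = 30.158699
  t = 9.0000: CF_t = 55.000000, DF = 0.508664, PV = 27.976530
  t = 10.0000: CF_t = 1055.000000, DF = 0.471859, PV = 497.811415
Price P = sum_t PV_t = 844.266163
Convexity numerator sum_t t*(t + 1/m) * CF_t / (1+y/m)^(m*t + 2):
  t = 1.0000: term = 87.808469
  t = 2.0000: term = 244.364940
  t = 3.0000: term = 453.367236
  t = 4.0000: term = 700.938831
  t = 5.0000: term = 975.332325
  t = 6.0000: term = 1266.665358
  t = 7.0000: term = 1566.685662
  t = 8.0000: term = 1868.562279
  t = 9.0000: term = 2166.700231
  t = 10.0000: term = 47121.598504
Convexity = (1/P) * sum = 56452.023835 / 844.266163 = 66.865198


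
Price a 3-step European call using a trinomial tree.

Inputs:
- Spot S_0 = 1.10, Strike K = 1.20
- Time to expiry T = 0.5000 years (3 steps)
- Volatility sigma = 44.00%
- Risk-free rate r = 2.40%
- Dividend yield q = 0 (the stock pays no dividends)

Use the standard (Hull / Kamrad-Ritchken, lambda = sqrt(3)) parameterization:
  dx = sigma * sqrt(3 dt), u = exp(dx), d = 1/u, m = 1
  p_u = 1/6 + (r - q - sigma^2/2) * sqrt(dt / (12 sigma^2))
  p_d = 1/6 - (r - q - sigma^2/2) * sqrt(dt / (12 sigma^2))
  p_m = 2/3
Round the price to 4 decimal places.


Answer: Price = V(0,0) = 0.1034

Derivation:
dt = T/N = 0.166667; dx = sigma*sqrt(3*dt) = 0.311127
u = exp(dx) = 1.364963; d = 1/u = 0.732621
p_u = 0.147168, p_m = 0.666667, p_d = 0.186166
Discount per step: exp(-r*dt) = 0.996008
Stock lattice S(k, j) with j the centered position index:
  k=0: S(0,+0) = 1.1000
  k=1: S(1,-1) = 0.8059; S(1,+0) = 1.1000; S(1,+1) = 1.5015
  k=2: S(2,-2) = 0.5904; S(2,-1) = 0.8059; S(2,+0) = 1.1000; S(2,+1) = 1.5015; S(2,+2) = 2.0494
  k=3: S(3,-3) = 0.4325; S(3,-2) = 0.5904; S(3,-1) = 0.8059; S(3,+0) = 1.1000; S(3,+1) = 1.5015; S(3,+2) = 2.0494; S(3,+3) = 2.7974
Terminal payoffs V(N, j) = max(S_T - K, 0):
  V(3,-3) = 0.000000; V(3,-2) = 0.000000; V(3,-1) = 0.000000; V(3,+0) = 0.000000; V(3,+1) = 0.301459; V(3,+2) = 0.849435; V(3,+3) = 1.597402
Backward induction: V(k, j) = exp(-r*dt) * [p_u * V(k+1, j+1) + p_m * V(k+1, j) + p_d * V(k+1, j-1)]
  V(2,-2) = exp(-r*dt) * [p_u*0.000000 + p_m*0.000000 + p_d*0.000000] = 0.000000
  V(2,-1) = exp(-r*dt) * [p_u*0.000000 + p_m*0.000000 + p_d*0.000000] = 0.000000
  V(2,+0) = exp(-r*dt) * [p_u*0.301459 + p_m*0.000000 + p_d*0.000000] = 0.044188
  V(2,+1) = exp(-r*dt) * [p_u*0.849435 + p_m*0.301459 + p_d*0.000000] = 0.324681
  V(2,+2) = exp(-r*dt) * [p_u*1.597402 + p_m*0.849435 + p_d*0.301459] = 0.854074
  V(1,-1) = exp(-r*dt) * [p_u*0.044188 + p_m*0.000000 + p_d*0.000000] = 0.006477
  V(1,+0) = exp(-r*dt) * [p_u*0.324681 + p_m*0.044188 + p_d*0.000000] = 0.076933
  V(1,+1) = exp(-r*dt) * [p_u*0.854074 + p_m*0.324681 + p_d*0.044188] = 0.348973
  V(0,+0) = exp(-r*dt) * [p_u*0.348973 + p_m*0.076933 + p_d*0.006477] = 0.103437
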